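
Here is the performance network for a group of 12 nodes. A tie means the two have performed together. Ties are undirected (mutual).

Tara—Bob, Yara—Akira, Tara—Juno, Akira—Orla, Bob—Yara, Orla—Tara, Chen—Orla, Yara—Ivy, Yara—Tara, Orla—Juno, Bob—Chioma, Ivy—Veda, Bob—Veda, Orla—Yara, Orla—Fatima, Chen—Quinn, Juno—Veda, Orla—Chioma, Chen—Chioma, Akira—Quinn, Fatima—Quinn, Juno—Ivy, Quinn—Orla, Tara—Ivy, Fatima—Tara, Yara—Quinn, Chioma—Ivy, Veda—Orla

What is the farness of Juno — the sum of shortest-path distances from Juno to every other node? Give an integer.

18

Distances from Juno: Akira:2, Bob:2, Chen:2, Chioma:2, Fatima:2, Ivy:1, Orla:1, Quinn:2, Tara:1, Veda:1, Yara:2.
Sum = 2 + 2 + 2 + 2 + 2 + 1 + 1 + 2 + 1 + 1 + 2 = 18.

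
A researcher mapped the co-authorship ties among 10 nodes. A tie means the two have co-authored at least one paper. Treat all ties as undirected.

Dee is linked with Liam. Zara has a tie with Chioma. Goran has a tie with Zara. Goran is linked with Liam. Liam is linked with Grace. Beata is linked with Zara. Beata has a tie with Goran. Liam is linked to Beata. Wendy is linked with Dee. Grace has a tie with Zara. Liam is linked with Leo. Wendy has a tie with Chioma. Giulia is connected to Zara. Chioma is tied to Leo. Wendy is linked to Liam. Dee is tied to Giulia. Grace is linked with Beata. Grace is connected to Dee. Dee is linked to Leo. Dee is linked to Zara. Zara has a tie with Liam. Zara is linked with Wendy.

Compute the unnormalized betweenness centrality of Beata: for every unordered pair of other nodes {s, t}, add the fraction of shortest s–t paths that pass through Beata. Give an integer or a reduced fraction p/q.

Pairs whose geodesics pass through Beata — Goran–Grace: 1/3.
All other pairs contribute 0.
Summing the contributions gives betweenness(Beata) = 1/3.

1/3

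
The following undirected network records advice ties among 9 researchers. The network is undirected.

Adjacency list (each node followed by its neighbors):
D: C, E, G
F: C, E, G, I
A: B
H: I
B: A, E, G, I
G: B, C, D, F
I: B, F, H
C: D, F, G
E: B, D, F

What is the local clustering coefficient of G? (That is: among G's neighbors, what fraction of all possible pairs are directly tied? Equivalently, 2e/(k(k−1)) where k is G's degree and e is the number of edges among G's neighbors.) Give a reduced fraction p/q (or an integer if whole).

1/3

G's neighbors: B, C, D, and F (k = 4).
Possible neighbor pairs: C(4,2) = 6. Edges among them: C–D, C–F → e = 2.
Clustering(G) = 2/6 = 1/3.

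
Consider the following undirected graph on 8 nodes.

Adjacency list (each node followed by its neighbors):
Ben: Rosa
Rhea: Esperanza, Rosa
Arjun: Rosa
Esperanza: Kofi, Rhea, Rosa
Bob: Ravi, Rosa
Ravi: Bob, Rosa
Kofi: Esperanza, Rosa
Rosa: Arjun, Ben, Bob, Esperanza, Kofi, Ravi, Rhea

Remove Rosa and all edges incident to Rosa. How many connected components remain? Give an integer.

Without Rosa, the remaining ties split the others into: {Bob, Ravi}; {Ben}; {Esperanza, Kofi, Rhea}; {Arjun}.
That's 4 separate components.

4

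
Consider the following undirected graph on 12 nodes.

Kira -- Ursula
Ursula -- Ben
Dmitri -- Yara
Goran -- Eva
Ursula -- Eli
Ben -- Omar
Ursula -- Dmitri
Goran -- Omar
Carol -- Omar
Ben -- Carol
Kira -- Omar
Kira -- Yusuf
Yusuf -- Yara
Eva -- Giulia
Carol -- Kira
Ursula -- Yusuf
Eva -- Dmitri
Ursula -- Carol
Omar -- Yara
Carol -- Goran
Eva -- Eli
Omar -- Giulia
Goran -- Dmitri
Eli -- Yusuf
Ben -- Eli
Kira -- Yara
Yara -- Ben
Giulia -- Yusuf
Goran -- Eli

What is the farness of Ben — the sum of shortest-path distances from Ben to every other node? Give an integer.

Distances from Ben: Carol:1, Dmitri:2, Eli:1, Eva:2, Giulia:2, Goran:2, Kira:2, Omar:1, Ursula:1, Yara:1, Yusuf:2.
Sum = 1 + 2 + 1 + 2 + 2 + 2 + 2 + 1 + 1 + 1 + 2 = 17.

17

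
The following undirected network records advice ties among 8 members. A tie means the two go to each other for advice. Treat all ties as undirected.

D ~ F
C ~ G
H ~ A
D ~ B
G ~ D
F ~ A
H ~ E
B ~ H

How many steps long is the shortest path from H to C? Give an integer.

4

One shortest route is H – B – D – G – C, which uses 4 edges, and at distance 3 from H we only reach {G}, which does not include C. So d(H,C) = 4.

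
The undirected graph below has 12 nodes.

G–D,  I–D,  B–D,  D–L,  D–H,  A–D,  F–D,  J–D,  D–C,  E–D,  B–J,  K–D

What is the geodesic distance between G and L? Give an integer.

2

One shortest route is G – D – L, which uses 2 edges, and G and L are not directly tied, so nothing shorter exists. So d(G,L) = 2.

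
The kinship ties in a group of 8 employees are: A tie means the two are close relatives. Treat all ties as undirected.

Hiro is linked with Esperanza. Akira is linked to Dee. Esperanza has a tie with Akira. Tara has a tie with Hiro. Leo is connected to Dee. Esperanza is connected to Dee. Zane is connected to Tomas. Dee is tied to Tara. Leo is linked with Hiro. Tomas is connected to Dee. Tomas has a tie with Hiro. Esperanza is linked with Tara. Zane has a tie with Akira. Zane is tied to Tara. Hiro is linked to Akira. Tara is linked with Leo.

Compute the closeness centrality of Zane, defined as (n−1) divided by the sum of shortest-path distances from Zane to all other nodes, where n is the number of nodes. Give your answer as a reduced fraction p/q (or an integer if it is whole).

7/11

Distances from Zane: Akira:1, Dee:2, Esperanza:2, Hiro:2, Leo:2, Tara:1, Tomas:1. Sum = 11.
n = 8, so closeness = 7/11.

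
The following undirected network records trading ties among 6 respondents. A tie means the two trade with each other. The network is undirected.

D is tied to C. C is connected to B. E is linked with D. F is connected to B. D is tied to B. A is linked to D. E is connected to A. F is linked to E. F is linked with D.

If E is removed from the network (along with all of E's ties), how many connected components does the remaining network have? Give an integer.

1

E's neighbors (A, D, and F) remain reachable from one another through other ties, so the rest of the network stays in one piece.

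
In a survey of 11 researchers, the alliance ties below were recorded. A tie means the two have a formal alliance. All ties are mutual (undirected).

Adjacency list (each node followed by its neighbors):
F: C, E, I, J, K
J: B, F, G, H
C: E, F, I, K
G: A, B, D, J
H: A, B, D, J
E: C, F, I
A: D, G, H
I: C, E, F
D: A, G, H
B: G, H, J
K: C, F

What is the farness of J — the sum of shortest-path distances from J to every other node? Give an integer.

16

Distances from J: A:2, B:1, C:2, D:2, E:2, F:1, G:1, H:1, I:2, K:2.
Sum = 2 + 1 + 2 + 2 + 2 + 1 + 1 + 1 + 2 + 2 = 16.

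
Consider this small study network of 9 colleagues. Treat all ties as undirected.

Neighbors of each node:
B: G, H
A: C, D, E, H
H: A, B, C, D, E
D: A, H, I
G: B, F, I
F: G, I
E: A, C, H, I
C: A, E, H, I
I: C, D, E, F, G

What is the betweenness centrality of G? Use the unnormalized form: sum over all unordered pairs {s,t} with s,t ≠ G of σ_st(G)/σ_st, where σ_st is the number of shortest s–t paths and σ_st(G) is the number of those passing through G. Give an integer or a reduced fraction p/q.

9/4

Pairs whose geodesics pass through G — F–H: 1/4; F–B: 1; I–B: 1.
All other pairs contribute 0.
Summing the contributions gives betweenness(G) = 9/4.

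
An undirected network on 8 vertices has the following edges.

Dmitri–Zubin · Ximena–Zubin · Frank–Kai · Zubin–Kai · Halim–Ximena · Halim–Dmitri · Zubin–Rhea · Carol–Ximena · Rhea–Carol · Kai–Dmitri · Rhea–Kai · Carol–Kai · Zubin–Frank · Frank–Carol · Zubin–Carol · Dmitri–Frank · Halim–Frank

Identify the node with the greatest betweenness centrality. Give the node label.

Unnormalized betweenness of each node: Carol:41/21, Dmitri:47/42, Frank:44/21, Halim:5/6, Kai:61/42, Rhea:0, Ximena:47/42, Zubin:24/7.
Zubin has the largest value, 24/7, making it the main broker — the node through which the most shortest paths run.

Zubin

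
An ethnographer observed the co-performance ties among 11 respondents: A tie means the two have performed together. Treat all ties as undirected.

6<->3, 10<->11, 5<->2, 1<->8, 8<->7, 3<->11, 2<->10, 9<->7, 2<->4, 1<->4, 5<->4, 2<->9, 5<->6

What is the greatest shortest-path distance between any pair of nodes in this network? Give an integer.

Eccentricity of each node (its greatest distance to any other): 1:4, 2:3, 3:5, 4:3, 5:3, 6:4, 7:5, 8:5, 9:4, 10:4, 11:5.
The maximum eccentricity is 5, realized for instance by the pair 3–7 via 3 – 6 – 5 – 2 – 9 – 7. So the diameter is 5.

5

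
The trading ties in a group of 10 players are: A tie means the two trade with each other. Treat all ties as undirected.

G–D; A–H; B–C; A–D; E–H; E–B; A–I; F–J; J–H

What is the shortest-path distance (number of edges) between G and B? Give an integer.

One shortest route is G – D – A – H – E – B, which uses 5 edges, and at distance 4 from G we only reach {E, J}, which does not include B. So d(G,B) = 5.

5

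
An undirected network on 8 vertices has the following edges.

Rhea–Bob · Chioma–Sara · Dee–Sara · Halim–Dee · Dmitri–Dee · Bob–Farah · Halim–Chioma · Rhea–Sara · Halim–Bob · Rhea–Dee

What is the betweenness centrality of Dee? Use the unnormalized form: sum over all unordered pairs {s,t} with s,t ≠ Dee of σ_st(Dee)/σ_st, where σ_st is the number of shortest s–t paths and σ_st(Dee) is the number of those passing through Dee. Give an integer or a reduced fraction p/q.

Pairs whose geodesics pass through Dee — Sara–Halim: 1/2; Sara–Dmitri: 1; Rhea–Halim: 1/2; Rhea–Dmitri: 1; Farah–Dmitri: 2/2; Halim–Dmitri: 1; Bob–Dmitri: 2/2; Dmitri–Chioma: 2/2.
All other pairs contribute 0.
Summing the contributions gives betweenness(Dee) = 7.

7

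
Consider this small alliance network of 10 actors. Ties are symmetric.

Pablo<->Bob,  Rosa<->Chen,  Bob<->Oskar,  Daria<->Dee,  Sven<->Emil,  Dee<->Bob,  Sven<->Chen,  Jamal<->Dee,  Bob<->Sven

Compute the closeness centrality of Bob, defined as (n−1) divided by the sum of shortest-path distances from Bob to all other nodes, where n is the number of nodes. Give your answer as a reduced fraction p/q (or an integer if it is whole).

Distances from Bob: Chen:2, Daria:2, Dee:1, Emil:2, Jamal:2, Oskar:1, Pablo:1, Rosa:3, Sven:1. Sum = 15.
n = 10, so closeness = 9/15 = 3/5.

3/5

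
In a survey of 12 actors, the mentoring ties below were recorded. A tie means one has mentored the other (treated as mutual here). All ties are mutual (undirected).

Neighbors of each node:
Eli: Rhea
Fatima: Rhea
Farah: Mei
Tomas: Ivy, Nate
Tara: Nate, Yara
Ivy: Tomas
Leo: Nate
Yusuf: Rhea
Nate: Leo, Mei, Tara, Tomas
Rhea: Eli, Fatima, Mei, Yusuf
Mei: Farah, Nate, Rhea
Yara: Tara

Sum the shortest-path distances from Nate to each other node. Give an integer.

Distances from Nate: Eli:3, Farah:2, Fatima:3, Ivy:2, Leo:1, Mei:1, Rhea:2, Tara:1, Tomas:1, Yara:2, Yusuf:3.
Sum = 3 + 2 + 3 + 2 + 1 + 1 + 2 + 1 + 1 + 2 + 3 = 21.

21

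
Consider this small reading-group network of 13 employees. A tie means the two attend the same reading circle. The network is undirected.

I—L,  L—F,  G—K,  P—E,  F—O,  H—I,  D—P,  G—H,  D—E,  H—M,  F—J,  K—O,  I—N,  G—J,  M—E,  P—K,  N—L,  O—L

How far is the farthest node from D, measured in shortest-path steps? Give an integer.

5

Distances from D: E:1, F:4, G:3, H:3, I:4, J:4, K:2, L:4, M:2, N:5, O:3, P:1.
The largest is 5 (to N), so the eccentricity of D is 5.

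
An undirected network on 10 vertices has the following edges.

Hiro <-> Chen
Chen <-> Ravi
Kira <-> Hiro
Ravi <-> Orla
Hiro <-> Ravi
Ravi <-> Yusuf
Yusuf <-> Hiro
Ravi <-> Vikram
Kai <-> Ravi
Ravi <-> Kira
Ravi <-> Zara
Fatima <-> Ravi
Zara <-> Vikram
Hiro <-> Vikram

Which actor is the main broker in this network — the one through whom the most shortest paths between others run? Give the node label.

Unnormalized betweenness of each node: Chen:0, Fatima:0, Hiro:3, Kai:0, Kira:0, Orla:0, Ravi:55/2, Vikram:1/2, Yusuf:0, Zara:0.
Ravi has the largest value, 55/2, making it the main broker — the node through which the most shortest paths run.

Ravi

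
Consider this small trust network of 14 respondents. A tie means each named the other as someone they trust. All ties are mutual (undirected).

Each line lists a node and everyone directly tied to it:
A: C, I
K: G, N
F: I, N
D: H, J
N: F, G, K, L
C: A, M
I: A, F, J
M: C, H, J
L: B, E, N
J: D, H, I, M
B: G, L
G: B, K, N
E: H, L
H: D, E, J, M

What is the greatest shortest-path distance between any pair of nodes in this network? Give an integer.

5

Eccentricity of each node (its greatest distance to any other): A:5, B:5, C:5, D:5, E:4, F:3, G:5, H:4, I:4, J:4, K:5, L:4, M:5, N:4.
The maximum eccentricity is 5, realized for instance by the pair D–K via D – H – E – L – N – K. So the diameter is 5.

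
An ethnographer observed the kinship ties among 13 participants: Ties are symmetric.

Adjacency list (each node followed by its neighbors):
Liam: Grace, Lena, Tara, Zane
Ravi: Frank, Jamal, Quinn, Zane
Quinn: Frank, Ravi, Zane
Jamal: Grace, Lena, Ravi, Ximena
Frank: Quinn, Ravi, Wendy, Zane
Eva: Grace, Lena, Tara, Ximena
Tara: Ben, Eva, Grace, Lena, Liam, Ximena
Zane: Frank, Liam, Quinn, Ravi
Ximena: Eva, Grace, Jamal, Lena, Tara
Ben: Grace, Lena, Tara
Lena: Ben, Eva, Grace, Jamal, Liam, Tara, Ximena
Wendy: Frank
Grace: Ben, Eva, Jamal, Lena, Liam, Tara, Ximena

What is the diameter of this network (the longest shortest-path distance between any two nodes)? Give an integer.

5

Eccentricity of each node (its greatest distance to any other): Ben:5, Eva:5, Frank:4, Grace:4, Jamal:3, Lena:4, Liam:3, Quinn:4, Ravi:3, Tara:4, Wendy:5, Ximena:4, Zane:3.
The maximum eccentricity is 5, realized for instance by the pair Wendy–Eva via Wendy – Frank – Ravi – Jamal – Grace – Eva. So the diameter is 5.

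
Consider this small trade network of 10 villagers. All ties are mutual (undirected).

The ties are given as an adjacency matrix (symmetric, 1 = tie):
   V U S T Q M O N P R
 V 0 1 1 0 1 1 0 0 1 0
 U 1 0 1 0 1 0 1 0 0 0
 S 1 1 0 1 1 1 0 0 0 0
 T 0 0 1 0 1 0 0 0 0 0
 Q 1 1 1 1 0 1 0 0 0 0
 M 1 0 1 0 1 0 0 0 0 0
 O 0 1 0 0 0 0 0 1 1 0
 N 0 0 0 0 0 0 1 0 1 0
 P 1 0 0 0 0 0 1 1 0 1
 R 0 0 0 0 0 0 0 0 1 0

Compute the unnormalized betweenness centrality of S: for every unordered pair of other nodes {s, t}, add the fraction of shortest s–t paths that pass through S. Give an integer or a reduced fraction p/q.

49/12

Pairs whose geodesics pass through S — V–T: 1/2; U–T: 1/2; U–M: 1/3; T–M: 1/2; T–O: 1/2; T–N: 2/4; T–P: 1/2; T–R: 1/2; M–O: 1/4.
All other pairs contribute 0.
Summing the contributions gives betweenness(S) = 49/12.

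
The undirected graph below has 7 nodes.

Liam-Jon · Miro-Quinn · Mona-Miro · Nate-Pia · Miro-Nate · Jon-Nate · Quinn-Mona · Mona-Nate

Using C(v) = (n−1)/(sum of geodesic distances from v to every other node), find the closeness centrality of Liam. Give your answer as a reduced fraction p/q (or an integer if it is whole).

3/8

Distances from Liam: Jon:1, Miro:3, Mona:3, Nate:2, Pia:3, Quinn:4. Sum = 16.
n = 7, so closeness = 6/16 = 3/8.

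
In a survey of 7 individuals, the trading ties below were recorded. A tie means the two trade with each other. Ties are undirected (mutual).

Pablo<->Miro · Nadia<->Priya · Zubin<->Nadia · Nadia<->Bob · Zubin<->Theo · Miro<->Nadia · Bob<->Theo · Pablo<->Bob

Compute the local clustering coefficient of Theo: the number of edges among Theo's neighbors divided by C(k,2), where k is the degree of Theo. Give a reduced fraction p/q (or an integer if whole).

Theo's neighbors: Bob and Zubin (k = 2).
Possible neighbor pairs: C(2,2) = 1. Edges among them: none → e = 0.
Clustering(Theo) = 0/1.

0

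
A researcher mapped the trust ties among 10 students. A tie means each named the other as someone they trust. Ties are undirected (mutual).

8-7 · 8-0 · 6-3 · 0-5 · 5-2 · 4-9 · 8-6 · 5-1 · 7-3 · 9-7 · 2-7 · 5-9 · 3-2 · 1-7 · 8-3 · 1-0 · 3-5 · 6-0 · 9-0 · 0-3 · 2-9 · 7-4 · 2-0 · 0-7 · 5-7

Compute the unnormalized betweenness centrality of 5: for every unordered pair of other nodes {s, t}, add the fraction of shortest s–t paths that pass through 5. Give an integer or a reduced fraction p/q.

Pairs whose geodesics pass through 5 — 9–1: 1/3; 9–3: 1/4; 2–1: 1/3; 1–3: 1/3.
All other pairs contribute 0.
Summing the contributions gives betweenness(5) = 5/4.

5/4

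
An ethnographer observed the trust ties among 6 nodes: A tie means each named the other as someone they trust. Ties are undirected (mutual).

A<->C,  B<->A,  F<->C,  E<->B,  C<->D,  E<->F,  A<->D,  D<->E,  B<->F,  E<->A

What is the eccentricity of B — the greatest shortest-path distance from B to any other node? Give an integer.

2

Distances from B: A:1, C:2, D:2, E:1, F:1.
The largest is 2 (to D and C), so the eccentricity of B is 2.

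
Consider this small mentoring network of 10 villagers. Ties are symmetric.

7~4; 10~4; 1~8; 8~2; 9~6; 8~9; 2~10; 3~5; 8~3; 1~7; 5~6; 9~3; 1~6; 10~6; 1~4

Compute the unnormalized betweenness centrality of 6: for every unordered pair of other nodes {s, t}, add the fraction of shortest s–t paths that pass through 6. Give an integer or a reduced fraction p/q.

53/6

Pairs whose geodesics pass through 6 — 10–9: 1; 10–3: 2/3; 10–5: 1; 10–1: 1/2; 2–5: 1/2; 9–5: 1/2; 9–1: 1/2; 9–7: 1/2; 9–4: 2/3; 5–1: 1; 5–7: 1; 5–4: 2/2.
All other pairs contribute 0.
Summing the contributions gives betweenness(6) = 53/6.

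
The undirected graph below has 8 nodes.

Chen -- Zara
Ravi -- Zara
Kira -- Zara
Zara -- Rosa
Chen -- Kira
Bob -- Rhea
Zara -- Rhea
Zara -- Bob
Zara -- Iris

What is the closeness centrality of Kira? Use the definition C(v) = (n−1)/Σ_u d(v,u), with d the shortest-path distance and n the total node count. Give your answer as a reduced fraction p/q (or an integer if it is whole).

7/12

Distances from Kira: Bob:2, Chen:1, Iris:2, Ravi:2, Rhea:2, Rosa:2, Zara:1. Sum = 12.
n = 8, so closeness = 7/12.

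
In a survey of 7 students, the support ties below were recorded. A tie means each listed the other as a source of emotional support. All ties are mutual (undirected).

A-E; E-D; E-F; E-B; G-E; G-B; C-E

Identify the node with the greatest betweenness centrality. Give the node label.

E

Unnormalized betweenness of each node: A:0, B:0, C:0, D:0, E:14, F:0, G:0.
E has the largest value, 14, making it the main broker — the node through which the most shortest paths run.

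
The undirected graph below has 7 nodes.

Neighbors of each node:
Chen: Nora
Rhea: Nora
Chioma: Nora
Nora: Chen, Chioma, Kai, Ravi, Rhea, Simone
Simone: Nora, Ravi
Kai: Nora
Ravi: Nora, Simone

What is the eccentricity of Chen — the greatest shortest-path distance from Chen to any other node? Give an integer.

Distances from Chen: Chioma:2, Kai:2, Nora:1, Ravi:2, Rhea:2, Simone:2.
The largest is 2 (to Kai, Rhea, Ravi, Simone, and Chioma), so the eccentricity of Chen is 2.

2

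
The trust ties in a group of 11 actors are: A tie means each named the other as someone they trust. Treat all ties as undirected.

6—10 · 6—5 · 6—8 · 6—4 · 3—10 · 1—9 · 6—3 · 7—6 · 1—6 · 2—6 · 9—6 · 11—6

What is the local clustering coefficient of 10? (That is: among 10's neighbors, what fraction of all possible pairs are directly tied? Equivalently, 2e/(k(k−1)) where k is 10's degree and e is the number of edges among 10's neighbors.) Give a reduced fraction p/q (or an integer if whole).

1

10's neighbors: 3 and 6 (k = 2).
Possible neighbor pairs: C(2,2) = 1. Edges among them: 3–6 → e = 1.
Clustering(10) = 1/1.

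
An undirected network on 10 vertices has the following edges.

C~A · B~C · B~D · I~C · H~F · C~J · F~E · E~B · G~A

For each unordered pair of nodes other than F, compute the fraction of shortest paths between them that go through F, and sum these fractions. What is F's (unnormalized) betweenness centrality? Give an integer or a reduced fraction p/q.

Pairs whose geodesics pass through F — A–H: 1; D–H: 1; J–H: 1; G–H: 1; C–H: 1; H–I: 1; H–B: 1; H–E: 1.
All other pairs contribute 0.
Summing the contributions gives betweenness(F) = 8.

8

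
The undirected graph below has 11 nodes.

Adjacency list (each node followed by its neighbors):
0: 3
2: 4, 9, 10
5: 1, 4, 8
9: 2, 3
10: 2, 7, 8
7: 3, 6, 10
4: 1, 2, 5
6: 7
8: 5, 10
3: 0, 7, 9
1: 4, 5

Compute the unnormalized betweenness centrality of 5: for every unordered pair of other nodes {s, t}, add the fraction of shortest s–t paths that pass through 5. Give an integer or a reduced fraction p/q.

Pairs whose geodesics pass through 5 — 8–1: 1; 8–4: 1; 7–1: 1/2; 1–6: 1/2; 1–10: 1/2.
All other pairs contribute 0.
Summing the contributions gives betweenness(5) = 7/2.

7/2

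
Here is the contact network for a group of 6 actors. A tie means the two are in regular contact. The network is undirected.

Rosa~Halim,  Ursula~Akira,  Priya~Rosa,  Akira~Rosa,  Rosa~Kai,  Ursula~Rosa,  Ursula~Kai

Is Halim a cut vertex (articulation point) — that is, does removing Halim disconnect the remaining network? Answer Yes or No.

Even without Halim, every remaining node can still reach every other (the residual graph is connected), so Halim is not a cut vertex.

No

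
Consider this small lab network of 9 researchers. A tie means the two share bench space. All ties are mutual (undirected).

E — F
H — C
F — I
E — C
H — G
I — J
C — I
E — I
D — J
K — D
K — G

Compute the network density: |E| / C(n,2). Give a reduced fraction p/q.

There are 11 edges and 9 nodes, so the maximum possible is C(9,2) = 36.
Density = 11/36.

11/36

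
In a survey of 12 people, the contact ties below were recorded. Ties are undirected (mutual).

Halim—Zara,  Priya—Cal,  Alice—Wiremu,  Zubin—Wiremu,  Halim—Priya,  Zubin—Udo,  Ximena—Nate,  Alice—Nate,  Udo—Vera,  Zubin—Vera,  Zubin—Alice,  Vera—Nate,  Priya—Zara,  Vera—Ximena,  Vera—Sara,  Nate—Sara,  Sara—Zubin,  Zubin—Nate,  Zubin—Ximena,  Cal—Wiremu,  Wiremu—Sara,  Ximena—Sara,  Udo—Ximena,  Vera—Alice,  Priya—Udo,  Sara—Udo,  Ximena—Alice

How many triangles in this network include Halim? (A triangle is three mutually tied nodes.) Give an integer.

1

Halim's neighbors: Priya and Zara.
Neighbor pairs that are themselves tied: Halim–Priya–Zara. Each forms one triangle with Halim, for 1 in total.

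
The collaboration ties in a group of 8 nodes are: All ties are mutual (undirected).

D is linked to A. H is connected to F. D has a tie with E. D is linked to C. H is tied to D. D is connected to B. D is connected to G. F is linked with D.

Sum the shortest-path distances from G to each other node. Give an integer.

13

Distances from G: A:2, B:2, C:2, D:1, E:2, F:2, H:2.
Sum = 2 + 2 + 2 + 1 + 2 + 2 + 2 = 13.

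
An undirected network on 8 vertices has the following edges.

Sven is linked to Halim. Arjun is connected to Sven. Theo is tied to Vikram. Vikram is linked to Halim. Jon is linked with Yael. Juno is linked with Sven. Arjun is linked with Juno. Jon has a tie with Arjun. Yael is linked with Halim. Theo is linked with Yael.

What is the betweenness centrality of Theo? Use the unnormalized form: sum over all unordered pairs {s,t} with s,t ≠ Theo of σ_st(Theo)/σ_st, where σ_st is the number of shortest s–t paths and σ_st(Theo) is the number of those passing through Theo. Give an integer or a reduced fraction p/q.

1

Pairs whose geodesics pass through Theo — Yael–Vikram: 1/2; Vikram–Jon: 1/2.
All other pairs contribute 0.
Summing the contributions gives betweenness(Theo) = 1.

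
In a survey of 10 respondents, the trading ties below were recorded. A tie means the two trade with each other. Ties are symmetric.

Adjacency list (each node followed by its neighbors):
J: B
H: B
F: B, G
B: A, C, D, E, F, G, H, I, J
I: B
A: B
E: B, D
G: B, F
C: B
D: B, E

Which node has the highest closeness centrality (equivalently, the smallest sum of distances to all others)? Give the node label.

B

Farness (sum of distances to all others) for each node — A:17, B:9, C:17, D:16, E:16, F:16, G:16, H:17, I:17, J:17.
The smallest farness is 9, for B, so B has the highest closeness.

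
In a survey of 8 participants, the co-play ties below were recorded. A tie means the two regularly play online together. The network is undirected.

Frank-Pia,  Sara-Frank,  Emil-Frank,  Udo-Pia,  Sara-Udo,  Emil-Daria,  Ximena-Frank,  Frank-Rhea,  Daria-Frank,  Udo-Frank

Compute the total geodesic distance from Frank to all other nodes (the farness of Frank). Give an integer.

Distances from Frank: Daria:1, Emil:1, Pia:1, Rhea:1, Sara:1, Udo:1, Ximena:1.
Sum = 1 + 1 + 1 + 1 + 1 + 1 + 1 = 7.

7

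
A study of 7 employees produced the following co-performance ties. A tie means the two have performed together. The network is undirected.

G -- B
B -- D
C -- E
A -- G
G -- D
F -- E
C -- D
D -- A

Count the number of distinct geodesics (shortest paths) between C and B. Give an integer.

1

The shortest distance is 2, and the only length-2 path is C–D–B. So there is exactly 1 shortest path.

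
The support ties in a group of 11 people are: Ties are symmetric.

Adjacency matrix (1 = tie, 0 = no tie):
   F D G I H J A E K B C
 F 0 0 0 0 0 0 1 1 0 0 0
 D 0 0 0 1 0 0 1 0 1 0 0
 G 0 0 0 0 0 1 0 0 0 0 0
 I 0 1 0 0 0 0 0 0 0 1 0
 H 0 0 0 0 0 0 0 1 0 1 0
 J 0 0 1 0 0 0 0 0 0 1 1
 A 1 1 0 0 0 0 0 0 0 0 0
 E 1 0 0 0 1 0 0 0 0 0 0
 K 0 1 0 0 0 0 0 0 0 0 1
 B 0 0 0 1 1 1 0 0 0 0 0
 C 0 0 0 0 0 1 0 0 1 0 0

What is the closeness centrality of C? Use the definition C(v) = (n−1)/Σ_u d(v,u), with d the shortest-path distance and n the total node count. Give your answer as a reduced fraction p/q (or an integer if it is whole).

2/5

Distances from C: A:3, B:2, D:2, E:4, F:4, G:2, H:3, I:3, J:1, K:1. Sum = 25.
n = 11, so closeness = 10/25 = 2/5.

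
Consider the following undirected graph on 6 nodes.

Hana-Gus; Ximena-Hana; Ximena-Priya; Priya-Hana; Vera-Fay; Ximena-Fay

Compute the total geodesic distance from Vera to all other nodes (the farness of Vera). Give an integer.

13

Distances from Vera: Fay:1, Gus:4, Hana:3, Priya:3, Ximena:2.
Sum = 1 + 4 + 3 + 3 + 2 = 13.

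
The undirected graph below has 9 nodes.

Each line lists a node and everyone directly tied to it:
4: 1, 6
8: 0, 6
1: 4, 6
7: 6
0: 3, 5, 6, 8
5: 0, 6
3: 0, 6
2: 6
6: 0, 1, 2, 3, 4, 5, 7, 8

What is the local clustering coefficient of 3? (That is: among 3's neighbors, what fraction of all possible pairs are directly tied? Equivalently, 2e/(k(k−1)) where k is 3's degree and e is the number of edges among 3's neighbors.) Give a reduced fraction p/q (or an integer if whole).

3's neighbors: 0 and 6 (k = 2).
Possible neighbor pairs: C(2,2) = 1. Edges among them: 0–6 → e = 1.
Clustering(3) = 1/1.

1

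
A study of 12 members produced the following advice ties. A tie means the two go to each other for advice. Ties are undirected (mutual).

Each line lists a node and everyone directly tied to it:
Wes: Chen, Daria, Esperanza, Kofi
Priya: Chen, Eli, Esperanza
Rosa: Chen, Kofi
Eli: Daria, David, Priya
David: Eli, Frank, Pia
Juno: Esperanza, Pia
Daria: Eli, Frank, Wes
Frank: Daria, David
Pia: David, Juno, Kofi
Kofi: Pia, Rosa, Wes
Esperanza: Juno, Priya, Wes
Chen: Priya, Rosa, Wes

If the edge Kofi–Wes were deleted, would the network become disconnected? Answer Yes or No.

Even without that edge, Kofi still reaches Wes via Kofi – Rosa – Chen – Wes, so the network stays connected. Not a bridge.

No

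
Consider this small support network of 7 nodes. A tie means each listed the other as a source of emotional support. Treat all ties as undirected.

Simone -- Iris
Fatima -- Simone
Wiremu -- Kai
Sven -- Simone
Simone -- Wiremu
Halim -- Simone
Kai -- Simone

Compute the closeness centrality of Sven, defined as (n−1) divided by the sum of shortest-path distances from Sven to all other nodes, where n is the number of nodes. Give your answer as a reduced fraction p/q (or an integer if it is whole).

Distances from Sven: Fatima:2, Halim:2, Iris:2, Kai:2, Simone:1, Wiremu:2. Sum = 11.
n = 7, so closeness = 6/11.

6/11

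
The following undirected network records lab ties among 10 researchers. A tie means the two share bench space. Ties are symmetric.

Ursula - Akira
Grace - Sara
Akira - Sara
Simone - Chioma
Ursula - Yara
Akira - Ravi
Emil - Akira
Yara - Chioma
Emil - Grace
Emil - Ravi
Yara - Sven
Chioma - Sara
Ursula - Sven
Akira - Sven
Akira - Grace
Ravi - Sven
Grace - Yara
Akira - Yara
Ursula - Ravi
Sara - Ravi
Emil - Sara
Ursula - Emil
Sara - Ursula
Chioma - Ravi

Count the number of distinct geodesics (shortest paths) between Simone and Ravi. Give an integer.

1

The shortest distance is 2, and the only length-2 path is Simone–Chioma–Ravi. So there is exactly 1 shortest path.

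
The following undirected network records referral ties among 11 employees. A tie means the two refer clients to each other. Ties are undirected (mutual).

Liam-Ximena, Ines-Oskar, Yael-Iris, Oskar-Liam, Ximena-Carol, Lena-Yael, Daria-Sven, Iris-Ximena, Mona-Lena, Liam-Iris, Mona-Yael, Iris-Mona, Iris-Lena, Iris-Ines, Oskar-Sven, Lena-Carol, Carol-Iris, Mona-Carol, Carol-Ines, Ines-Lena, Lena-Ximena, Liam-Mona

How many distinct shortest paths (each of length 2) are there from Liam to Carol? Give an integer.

3

The shortest distance is 2. The length-2 paths are: Liam–Iris–Carol; Liam–Ximena–Carol; Liam–Mona–Carol.
That gives 3 distinct shortest paths.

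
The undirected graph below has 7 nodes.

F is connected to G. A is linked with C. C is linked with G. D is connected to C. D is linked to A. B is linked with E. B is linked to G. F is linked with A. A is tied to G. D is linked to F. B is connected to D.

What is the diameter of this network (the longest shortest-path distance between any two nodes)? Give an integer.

Eccentricity of each node (its greatest distance to any other): A:3, B:2, C:3, D:2, E:3, F:3, G:2.
The maximum eccentricity is 3, realized for instance by the pair E–F via E – B – D – F. So the diameter is 3.

3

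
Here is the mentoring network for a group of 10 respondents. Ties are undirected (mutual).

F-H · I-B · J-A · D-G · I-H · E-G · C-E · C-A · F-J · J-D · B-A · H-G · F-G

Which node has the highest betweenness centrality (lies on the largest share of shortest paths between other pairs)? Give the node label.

G

Unnormalized betweenness of each node: A:25/3, B:3, C:8/3, D:7/6, E:10/3, F:19/6, G:55/6, H:6, I:3, J:37/6.
G has the largest value, 55/6, making it the main broker — the node through which the most shortest paths run.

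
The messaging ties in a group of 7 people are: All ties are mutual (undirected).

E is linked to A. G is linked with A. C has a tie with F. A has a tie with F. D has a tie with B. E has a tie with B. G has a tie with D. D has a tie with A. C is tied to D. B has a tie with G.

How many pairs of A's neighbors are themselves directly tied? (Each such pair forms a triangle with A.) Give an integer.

1

A's neighbors: D, E, F, and G.
Neighbor pairs that are themselves tied: A–D–G. Each forms one triangle with A, for 1 in total.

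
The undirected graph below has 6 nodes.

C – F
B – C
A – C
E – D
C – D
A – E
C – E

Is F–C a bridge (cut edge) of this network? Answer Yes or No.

Without the F–C edge there is no alternate route between F and C, so the network disconnects. It is a bridge.

Yes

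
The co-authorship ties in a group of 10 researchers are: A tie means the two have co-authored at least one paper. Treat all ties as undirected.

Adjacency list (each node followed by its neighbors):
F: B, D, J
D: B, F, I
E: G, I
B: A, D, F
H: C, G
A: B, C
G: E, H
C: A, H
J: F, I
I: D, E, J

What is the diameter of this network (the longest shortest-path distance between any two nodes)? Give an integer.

Eccentricity of each node (its greatest distance to any other): A:4, B:4, C:4, D:4, E:4, F:4, G:4, H:4, I:4, J:4.
The maximum eccentricity is 4, realized for instance by the pair A–E via A – C – H – G – E. So the diameter is 4.

4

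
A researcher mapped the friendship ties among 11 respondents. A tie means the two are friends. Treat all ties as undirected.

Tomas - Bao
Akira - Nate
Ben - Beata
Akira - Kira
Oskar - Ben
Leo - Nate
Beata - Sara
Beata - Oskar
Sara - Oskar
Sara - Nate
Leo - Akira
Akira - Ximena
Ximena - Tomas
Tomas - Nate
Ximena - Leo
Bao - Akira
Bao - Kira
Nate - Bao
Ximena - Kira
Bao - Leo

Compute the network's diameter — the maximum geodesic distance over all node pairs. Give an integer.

Eccentricity of each node (its greatest distance to any other): Akira:4, Bao:4, Beata:4, Ben:5, Kira:5, Leo:4, Nate:3, Oskar:4, Sara:3, Tomas:4, Ximena:5.
The maximum eccentricity is 5, realized for instance by the pair Ximena–Ben via Ximena – Akira – Nate – Sara – Beata – Ben. So the diameter is 5.

5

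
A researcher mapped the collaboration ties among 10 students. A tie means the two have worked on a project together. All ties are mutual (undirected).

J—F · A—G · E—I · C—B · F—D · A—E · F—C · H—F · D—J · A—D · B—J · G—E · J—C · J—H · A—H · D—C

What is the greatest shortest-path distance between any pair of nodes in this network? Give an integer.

Eccentricity of each node (its greatest distance to any other): A:3, B:5, C:4, D:3, E:4, F:4, G:4, H:3, I:5, J:4.
The maximum eccentricity is 5, realized for instance by the pair I–B via I – E – A – D – C – B. So the diameter is 5.

5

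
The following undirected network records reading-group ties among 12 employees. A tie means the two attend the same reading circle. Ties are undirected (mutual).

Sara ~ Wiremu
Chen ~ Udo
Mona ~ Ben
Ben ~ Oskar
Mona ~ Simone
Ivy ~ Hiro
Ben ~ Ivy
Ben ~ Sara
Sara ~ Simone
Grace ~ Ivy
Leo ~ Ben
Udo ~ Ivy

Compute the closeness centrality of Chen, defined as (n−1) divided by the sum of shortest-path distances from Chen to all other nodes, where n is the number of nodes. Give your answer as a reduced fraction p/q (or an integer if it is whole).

11/38

Distances from Chen: Ben:3, Grace:3, Hiro:3, Ivy:2, Leo:4, Mona:4, Oskar:4, Sara:4, Simone:5, Udo:1, Wiremu:5. Sum = 38.
n = 12, so closeness = 11/38.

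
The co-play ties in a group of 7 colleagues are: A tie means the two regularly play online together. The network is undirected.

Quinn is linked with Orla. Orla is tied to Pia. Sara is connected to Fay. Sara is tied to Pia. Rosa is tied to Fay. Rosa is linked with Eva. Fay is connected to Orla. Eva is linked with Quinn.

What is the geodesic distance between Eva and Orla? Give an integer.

2

One shortest route is Eva – Quinn – Orla, which uses 2 edges, and Eva and Orla are not directly tied, so nothing shorter exists. So d(Eva,Orla) = 2.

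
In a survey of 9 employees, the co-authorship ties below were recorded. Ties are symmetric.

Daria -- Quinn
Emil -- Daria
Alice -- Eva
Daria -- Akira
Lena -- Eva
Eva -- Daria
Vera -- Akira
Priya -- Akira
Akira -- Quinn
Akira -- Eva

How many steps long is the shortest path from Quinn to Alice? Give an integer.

3

One shortest route is Quinn – Akira – Eva – Alice, which uses 3 edges, and at distance 2 from Quinn we only reach {Emil, Eva, Priya, Vera}, which does not include Alice. So d(Quinn,Alice) = 3.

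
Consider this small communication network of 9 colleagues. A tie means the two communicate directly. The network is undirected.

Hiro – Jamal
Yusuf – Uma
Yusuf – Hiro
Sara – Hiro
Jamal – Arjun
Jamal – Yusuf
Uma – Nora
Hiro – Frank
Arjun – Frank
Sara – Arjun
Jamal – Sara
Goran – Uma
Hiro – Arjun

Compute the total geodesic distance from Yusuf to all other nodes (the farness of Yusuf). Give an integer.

Distances from Yusuf: Arjun:2, Frank:2, Goran:2, Hiro:1, Jamal:1, Nora:2, Sara:2, Uma:1.
Sum = 2 + 2 + 2 + 1 + 1 + 2 + 2 + 1 = 13.

13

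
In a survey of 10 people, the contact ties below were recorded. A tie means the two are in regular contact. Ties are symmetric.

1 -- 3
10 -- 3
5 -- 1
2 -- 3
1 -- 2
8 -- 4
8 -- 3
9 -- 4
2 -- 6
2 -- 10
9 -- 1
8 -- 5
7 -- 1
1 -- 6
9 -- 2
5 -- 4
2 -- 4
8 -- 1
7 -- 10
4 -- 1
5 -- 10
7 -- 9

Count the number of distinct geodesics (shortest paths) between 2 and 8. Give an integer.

The shortest distance is 2. The length-2 paths are: 2–3–8; 2–4–8; 2–1–8.
That gives 3 distinct shortest paths.

3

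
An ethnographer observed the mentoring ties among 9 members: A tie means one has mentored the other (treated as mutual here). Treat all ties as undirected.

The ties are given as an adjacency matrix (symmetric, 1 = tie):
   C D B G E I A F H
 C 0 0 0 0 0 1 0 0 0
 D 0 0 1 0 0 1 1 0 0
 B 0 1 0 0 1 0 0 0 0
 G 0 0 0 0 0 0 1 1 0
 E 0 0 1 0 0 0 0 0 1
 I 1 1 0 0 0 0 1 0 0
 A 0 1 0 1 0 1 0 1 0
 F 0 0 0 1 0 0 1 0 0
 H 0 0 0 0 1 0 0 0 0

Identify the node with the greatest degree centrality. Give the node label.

A

Degrees — A:4, B:2, C:1, D:3, E:2, F:2, G:2, H:1, I:3.
The maximum is 4, attained only by A.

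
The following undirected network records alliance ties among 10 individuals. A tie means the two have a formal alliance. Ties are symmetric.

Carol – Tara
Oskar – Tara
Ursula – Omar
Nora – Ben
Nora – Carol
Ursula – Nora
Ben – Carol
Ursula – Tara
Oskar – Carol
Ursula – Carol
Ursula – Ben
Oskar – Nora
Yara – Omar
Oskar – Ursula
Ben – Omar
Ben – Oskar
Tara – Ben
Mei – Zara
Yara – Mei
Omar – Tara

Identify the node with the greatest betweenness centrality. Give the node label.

Unnormalized betweenness of each node: Ben:59/12, Carol:1/4, Mei:8, Nora:0, Omar:18, Oskar:1/4, Tara:8/3, Ursula:59/12, Yara:14, Zara:0.
Omar has the largest value, 18, making it the main broker — the node through which the most shortest paths run.

Omar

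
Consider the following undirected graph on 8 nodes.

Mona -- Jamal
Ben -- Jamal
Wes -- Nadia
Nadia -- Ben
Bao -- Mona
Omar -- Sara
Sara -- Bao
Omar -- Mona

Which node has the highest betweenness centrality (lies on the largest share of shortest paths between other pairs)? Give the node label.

Unnormalized betweenness of each node: Bao:5/2, Ben:10, Jamal:12, Mona:25/2, Nadia:6, Omar:5/2, Sara:1/2, Wes:0.
Mona has the largest value, 25/2, making it the main broker — the node through which the most shortest paths run.

Mona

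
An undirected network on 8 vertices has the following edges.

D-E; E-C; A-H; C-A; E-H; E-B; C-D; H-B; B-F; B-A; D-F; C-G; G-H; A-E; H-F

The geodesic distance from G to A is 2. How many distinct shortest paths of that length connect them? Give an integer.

The shortest distance is 2. The length-2 paths are: G–H–A; G–C–A.
That gives 2 distinct shortest paths.

2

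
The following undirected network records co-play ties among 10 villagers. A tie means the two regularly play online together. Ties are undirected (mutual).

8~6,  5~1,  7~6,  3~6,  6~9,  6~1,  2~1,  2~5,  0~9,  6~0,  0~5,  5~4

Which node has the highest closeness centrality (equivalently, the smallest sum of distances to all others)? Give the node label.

Farness (sum of distances to all others) for each node — 0:15, 1:15, 2:20, 3:21, 4:25, 5:17, 6:13, 7:21, 8:21, 9:18.
The smallest farness is 13, for 6, so 6 has the highest closeness.

6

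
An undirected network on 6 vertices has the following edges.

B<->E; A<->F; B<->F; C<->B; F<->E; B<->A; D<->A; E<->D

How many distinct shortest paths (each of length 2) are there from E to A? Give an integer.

3

The shortest distance is 2. The length-2 paths are: E–B–A; E–D–A; E–F–A.
That gives 3 distinct shortest paths.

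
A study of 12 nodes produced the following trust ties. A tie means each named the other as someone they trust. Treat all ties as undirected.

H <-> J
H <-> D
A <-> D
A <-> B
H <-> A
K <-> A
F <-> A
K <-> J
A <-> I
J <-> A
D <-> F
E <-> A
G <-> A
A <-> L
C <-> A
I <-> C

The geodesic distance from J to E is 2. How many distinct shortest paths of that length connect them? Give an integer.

1

The shortest distance is 2, and the only length-2 path is J–A–E. So there is exactly 1 shortest path.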